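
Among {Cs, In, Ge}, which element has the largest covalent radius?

Cs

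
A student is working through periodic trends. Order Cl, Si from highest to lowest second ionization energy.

Consider each +1 ion: Cl⁺ still has 6 valence electrons; Si⁺ still has 3 valence electrons.
All are still removing valence electrons, so compare the +1 ions as you would atoms: IE_2 generally rises across a period (higher Z_eff) and falls down a group (larger shell), subject to the usual subshell exceptions.
Valence configurations: Cl⁺ [Ne]3s²3p⁴, Si⁺ [Ne]3s²3p¹.
Tabulated IE_2 (kJ/mol): Cl 2298, Si 1577.
Putting it together, IE_2: Si < Cl.

Cl > Si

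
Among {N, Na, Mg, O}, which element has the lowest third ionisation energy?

The third ionization energy removes an electron from the +2 ion. For each element: N²⁺ still has 3 valence electrons; Na²⁺ is already 1 electron into the core; Mg²⁺ is the bare [Ne] core; O²⁺ still has 4 valence electrons.
Breaking into a closed-shell core is much more expensive than removing a leftover valence electron — Na and Mg have the largest IE_3 here.
Valence configurations: N²⁺ [He]2s²2p¹, O²⁺ [He]2s²2p².
Tabulated IE_3 (kJ/mol): N 4578, Na 6910, Mg 7733, O 5300.
So the third ionization energies run N < O < Na < Mg.

N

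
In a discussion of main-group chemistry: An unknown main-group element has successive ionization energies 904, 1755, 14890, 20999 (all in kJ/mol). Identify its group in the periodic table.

Group 2

Look for the largest jump between consecutive ionization energies: IE3/IE2 ≈ 8.5, far larger than any earlier ratio.
That jump marks the point where a core electron is being removed. So the atom has 2 valence electrons.
A main-group element with 2 valence electrons is in group 2.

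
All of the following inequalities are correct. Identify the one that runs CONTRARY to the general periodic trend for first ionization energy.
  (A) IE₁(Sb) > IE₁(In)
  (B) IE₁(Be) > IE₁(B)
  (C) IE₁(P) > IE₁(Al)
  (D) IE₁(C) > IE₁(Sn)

(B)

The general trend: first ionization energy increases across a period and decreases down a group.
(A) Sb (period 5, group 15) vs In (period 5, group 13): the stated order agrees with the simple trend.
(B) Be (period 2, group 2) vs B (period 2, group 13): the stated order contradicts the simple trend.
(C) P (period 3, group 15) vs Al (period 3, group 13): the stated order agrees with the simple trend.
(D) C (period 2, group 14) vs Sn (period 5, group 14): the stated order agrees with the simple trend.
The exception is (B): removing B's lone 2p electron is easier than breaking Be's filled 2s².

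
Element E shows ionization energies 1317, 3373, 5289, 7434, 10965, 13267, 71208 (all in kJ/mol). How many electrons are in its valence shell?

Look for the largest jump between consecutive ionization energies: IE7/IE6 ≈ 5.4, far larger than any earlier ratio.
That jump marks the point where a core electron is being removed. So the atom has 6 valence electrons.

6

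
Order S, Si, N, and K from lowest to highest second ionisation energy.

After 1 electron has been removed, what remains? S⁺ still has 5 valence electrons; Si⁺ still has 3 valence electrons; N⁺ still has 4 valence electrons; K⁺ is the bare [Ar] core.
Breaking into a closed-shell core is much more expensive than removing a leftover valence electron — K has the largest IE_2 here.
Valence configurations: S⁺ [Ne]3s²3p³, Si⁺ [Ne]3s²3p¹, N⁺ [He]2s²2p².
The numbers (kJ/mol): S 2252, Si 1577, N 2856, K 3052.
Hence IE_2: Si < S < N < K.

Si < S < N < K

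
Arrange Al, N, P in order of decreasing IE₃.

IE_3 is the cost of taking one more electron from the +2 cation: Al²⁺ still has 1 valence electron; N²⁺ still has 3 valence electrons; P²⁺ still has 3 valence electrons.
All are still removing valence electrons, so compare the +2 ions as you would atoms: IE_3 generally rises across a period (higher Z_eff) and falls down a group (larger shell), subject to the usual subshell exceptions.
Valence configurations: Al²⁺ [Ne]3s¹, N²⁺ [He]2s²2p¹, P²⁺ [Ne]3s²3p¹.
Tabulated IE_3 (kJ/mol): Al 2745, N 4578, P 2914.
Putting it together, IE_3: Al < P < N.

N > P > Al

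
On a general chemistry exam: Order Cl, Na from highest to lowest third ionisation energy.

The third ionization energy removes an electron from the +2 ion. For each element: Cl²⁺ still has 5 valence electrons; Na²⁺ is already 1 electron into the core.
Core electrons are held far more tightly than valence electrons, so Na tops the IE_3 order.
Tabulated IE_3 (kJ/mol): Cl 3822, Na 6910.
So the third ionization energies run Cl < Na.

Na > Cl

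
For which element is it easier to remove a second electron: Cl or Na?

Cl

Consider each +1 ion: Cl⁺ still has 6 valence electrons; Na⁺ is the bare [Ne] core.
Breaking into a closed-shell core is much more expensive than removing a leftover valence electron — Na has the largest IE_2 here.
Approximate IE_2 values (kJ/mol): Cl 2298, Na 4562.
Putting it together, IE_2: Cl < Na.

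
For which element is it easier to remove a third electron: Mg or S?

IE_3 is the cost of taking one more electron from the +2 cation: Mg²⁺ is the bare [Ne] core; S²⁺ still has 4 valence electrons.
Core electrons are held far more tightly than valence electrons, so Mg tops the IE_3 order.
The numbers (kJ/mol): Mg 7733, S 3357.
So the third ionization energies run S < Mg.

S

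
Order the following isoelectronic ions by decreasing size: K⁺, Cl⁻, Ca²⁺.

Cl⁻ > K⁺ > Ca²⁺

All of these have 18 electrons, so size is governed by nuclear charge alone: the more protons, the stronger the pull on the same electron cloud, and the smaller the ion.
Nuclear charges: Ca²⁺ (Z=20), K⁺ (Z=19), Cl⁻ (Z=17).
Largest to smallest: Cl⁻ > K⁺ > Ca²⁺.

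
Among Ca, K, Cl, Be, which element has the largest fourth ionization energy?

Consider each +3 ion: Ca³⁺ is already 1 electron into the core; K³⁺ is already 2 electrons into the core; Cl³⁺ still has 4 valence electrons; Be³⁺ is already 1 electron into the core.
Breaking into a closed-shell core is much more expensive than removing a leftover valence electron — K, Ca and Be have the largest IE_4 here.
Approximate IE_4 values (kJ/mol): Ca 6491, K 5877, Cl 5159, Be 21007.
Hence IE_4: Cl < K < Ca < Be.

Be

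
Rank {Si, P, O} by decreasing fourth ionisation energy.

O, P, Si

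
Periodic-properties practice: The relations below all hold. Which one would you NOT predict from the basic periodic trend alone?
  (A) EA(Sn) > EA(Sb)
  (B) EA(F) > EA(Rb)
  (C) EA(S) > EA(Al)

(A)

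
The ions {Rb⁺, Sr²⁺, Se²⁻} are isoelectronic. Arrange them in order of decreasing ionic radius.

All of these have 36 electrons, so size is governed by nuclear charge alone: the more protons, the stronger the pull on the same electron cloud, and the smaller the ion.
Nuclear charges: Sr²⁺ (Z=38), Rb⁺ (Z=37), Se²⁻ (Z=34).
Largest to smallest: Se²⁻ > Rb⁺ > Sr²⁺.

Se²⁻, Rb⁺, Sr²⁺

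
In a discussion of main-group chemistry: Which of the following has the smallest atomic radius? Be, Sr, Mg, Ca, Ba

Be

Be is in period 2, group 2; Mg is in period 3, group 2; Ca is in period 4, group 2; Sr is in period 5, group 2; Ba is in period 6, group 2.
Moving right in a period, electrons are added to the same shell under a stronger nuclear pull, so atoms get smaller; moving down, a new shell is opened and atoms get larger.
All are in group 2, so atomic radius increases down the group.
The smallest atomic radius among these belongs to Be.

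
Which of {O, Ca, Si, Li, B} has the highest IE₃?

Li

The third ionization energy removes an electron from the +2 ion. For each element: O²⁺ still has 4 valence electrons; Ca²⁺ is the bare [Ar] core; Si²⁺ still has 2 valence electrons; Li²⁺ is already 1 electron into the core; B²⁺ still has 1 valence electron.
Usually core removal costs more than valence removal, but here the competition is close: a tightly held n=2 valence electron can cost more to remove than an n=3 core electron, so the actual values have to decide it.
Valence configurations: O²⁺ [He]2s²2p², Si²⁺ [Ne]3s², B²⁺ [He]2s¹.
The numbers (kJ/mol): O 5300, Ca 4912, Si 3232, Li 11815, B 3660.
So the third ionization energies run Si < B < Ca < O < Li.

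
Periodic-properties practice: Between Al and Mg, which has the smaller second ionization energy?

IE_2 is the cost of taking one more electron from the +1 cation: Al⁺ still has 2 valence electrons; Mg⁺ still has 1 valence electron.
All are still removing valence electrons, so compare the +1 ions as you would atoms: IE_2 generally rises across a period (higher Z_eff) and falls down a group (larger shell), subject to the usual subshell exceptions.
Valence configurations: Al⁺ [Ne]3s², Mg⁺ [Ne]3s¹.
Approximate IE_2 values (kJ/mol): Al 1817, Mg 1451.
Overall IE_2 order: Mg < Al.

Mg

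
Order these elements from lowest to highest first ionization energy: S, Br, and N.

N is in period 2, group 15; S is in period 3, group 16; Br is in period 4, group 17.
First ionization energy rises across a period (greater Z_eff holds electrons more tightly) and falls down a group (valence electrons are farther from the nucleus).
These sit on a diagonal, where the across-period and down-group effects partly cancel.
Br > S: period and group pull opposite ways; the across-period shift dominates (1140 vs 1000 kJ/mol).
N > Br: the two effects oppose for this pair; the down-group effect wins (1402 vs 1140 kJ/mol).
Approximate values (kJ/mol): N 1402, S 1000, Br 1140.
So from lowest to highest: S < Br < N.

S < Br < N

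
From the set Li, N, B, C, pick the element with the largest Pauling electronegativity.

N

Atoms toward the upper right of the periodic table pull bonding electrons most strongly.
All lie in period 2, so electronegativity increases left to right.
The largest Pauling electronegativity among these belongs to N.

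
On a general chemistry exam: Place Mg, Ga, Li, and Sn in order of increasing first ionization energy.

Li < Ga < Sn < Mg

Li is in period 2, group 1; Mg is in period 3, group 2; Ga is in period 4, group 13; Sn is in period 5, group 14.
First ionization energy rises across a period (greater Z_eff holds electrons more tightly) and falls down a group (valence electrons are farther from the nucleus).
These sit on a diagonal, where the across-period and down-group effects partly cancel.
Ga > Li: the two effects oppose for this pair; the across-period effect wins (579 vs 520 kJ/mol).
Sn > Ga: period and group pull opposite ways; the across-period shift dominates (709 vs 579 kJ/mol).
Mg > Sn: the two effects oppose for this pair; the down-group effect wins (738 vs 709 kJ/mol).
Approximate values (kJ/mol): Li 520, Mg 738, Ga 579, Sn 709.
So from lowest to highest: Li < Ga < Sn < Mg.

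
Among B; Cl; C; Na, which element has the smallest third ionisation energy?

B

After 2 electrons have been removed, what remains? B²⁺ still has 1 valence electron; Cl²⁺ still has 5 valence electrons; C²⁺ still has 2 valence electrons; Na²⁺ is already 1 electron into the core.
Breaking into a closed-shell core is much more expensive than removing a leftover valence electron — Na has the largest IE_3 here.
Valence configurations: B²⁺ [He]2s¹, Cl²⁺ [Ne]3s²3p³, C²⁺ [He]2s².
Approximate IE_3 values (kJ/mol): B 3660, Cl 3822, C 4620, Na 6910.
Putting it together, IE_3: B < Cl < C < Na.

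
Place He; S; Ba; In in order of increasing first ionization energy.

Ba < In < S < He

He is in period 1, group 18; S is in period 3, group 16; In is in period 5, group 13; Ba is in period 6, group 2.
Across a period the outer electron is held more tightly (higher IE₁); down a group it sits in a higher shell, more shielded, and comes off more easily.
Here both period and group differ, so the two effects have to be weighed against each other.
In > Ba: both effects reinforce here, so In is clearly the higher of the two.
S > In: relative to In, both the across-period and down-group shifts push S's first ionization energy up.
He > S: relative to S, both the across-period and down-group shifts push He's first ionization energy up.
Approximate values (kJ/mol): He 2372, S 1000, In 558, Ba 503.
So from lowest to highest: Ba < In < S < He.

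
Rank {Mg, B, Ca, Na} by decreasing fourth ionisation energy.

Consider each +3 ion: Mg³⁺ is already 1 electron into the core; B³⁺ is the bare [He] core; Ca³⁺ is already 1 electron into the core; Na³⁺ is already 2 electrons into the core.
All of these are removing an electron from a noble-gas core or deeper; the smaller core (lower principal quantum number) is held far more tightly, and within a period the higher nuclear charge binds the same core more tightly.
Tabulated IE_4 (kJ/mol): Mg 10543, B 25026, Ca 6491, Na 9543.
Overall IE_4 order: Ca < Na < Mg < B.

B > Mg > Na > Ca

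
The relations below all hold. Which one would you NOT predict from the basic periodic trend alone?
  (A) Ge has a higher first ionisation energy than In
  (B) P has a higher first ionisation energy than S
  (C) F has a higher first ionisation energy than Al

(B)

The general trend: first ionisation energy increases across a period and decreases down a group.
(A) Ge (period 4, group 14) vs In (period 5, group 13): the stated order agrees with the simple trend.
(B) P (period 3, group 15) vs S (period 3, group 16): the stated order contradicts the simple trend.
(C) F (period 2, group 17) vs Al (period 3, group 13): the stated order agrees with the simple trend.
The exception is (B): S (3p⁴) ionizes more easily than half-filled P (3p³) because the paired 3p electron in S is pushed out by e⁻–e⁻ repulsion.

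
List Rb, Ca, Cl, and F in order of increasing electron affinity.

F is in period 2, group 17; Cl is in period 3, group 17; Ca is in period 4, group 2; Rb is in period 5, group 1.
Electron affinity generally becomes more exothermic across a period toward the halogens and less exothermic down a group.
Here both period and group differ, so the two effects have to be weighed against each other.
Rb > Ca: this pair runs against the simple trend — see the exception note.
F > Rb: both effects reinforce here, so F is clearly the higher of the two.
Cl > F: this pair runs against the simple trend — see the exception note.
Note the exception: Rb has a higher electron affinity than Ca, contrary to the simple trend — adding an electron to Ca (ns²) has to open a new, higher-energy np subshell, which is unfavourable.
Note the exception: Cl has a higher electron affinity than F, contrary to the simple trend — F's small 2p subshell makes the incoming electron feel strong e⁻–e⁻ repulsion, so Cl actually releases more energy on gaining an electron.
Tabulated electron affinity (kJ/mol): F 328, Cl 349, Ca 2, Rb 47.
So from lowest to highest: Ca < Rb < F < Cl.

Ca < Rb < F < Cl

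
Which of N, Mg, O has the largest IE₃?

IE_3 is the cost of taking one more electron from the +2 cation: N²⁺ still has 3 valence electrons; Mg²⁺ is the bare [Ne] core; O²⁺ still has 4 valence electrons.
Pulling an electron out of a noble-gas core costs far more than removing a remaining valence electron, so Mg sits at the high end of IE_3.
Valence configurations: N²⁺ [He]2s²2p¹, O²⁺ [He]2s²2p².
Tabulated IE_3 (kJ/mol): N 4578, Mg 7733, O 5300.
Overall IE_3 order: N < O < Mg.

Mg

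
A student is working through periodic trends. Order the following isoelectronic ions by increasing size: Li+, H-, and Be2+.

All of these have 2 electrons, so size is governed by nuclear charge alone: the more protons, the stronger the pull on the same electron cloud, and the smaller the ion.
Nuclear charges: Be2+ (Z=4), Li+ (Z=3), H- (Z=1).
Smallest to largest: Be2+ < Li+ < H-.

Be2+ < Li+ < H-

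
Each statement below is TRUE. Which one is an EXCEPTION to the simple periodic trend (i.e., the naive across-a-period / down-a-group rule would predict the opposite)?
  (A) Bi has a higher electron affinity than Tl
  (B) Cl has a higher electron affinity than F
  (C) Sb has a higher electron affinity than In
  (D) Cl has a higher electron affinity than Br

The general trend: electron affinity increases across a period and decreases down a group.
(A) Bi (period 6, group 15) vs Tl (period 6, group 13): the stated order agrees with the simple trend.
(B) Cl (period 3, group 17) vs F (period 2, group 17): the stated order contradicts the simple trend.
(C) Sb (period 5, group 15) vs In (period 5, group 13): the stated order agrees with the simple trend.
(D) Cl (period 3, group 17) vs Br (period 4, group 17): the stated order agrees with the simple trend.
The exception is (B): F's small 2p subshell makes the incoming electron feel strong e⁻–e⁻ repulsion, so Cl actually releases more energy on gaining an electron.

(B)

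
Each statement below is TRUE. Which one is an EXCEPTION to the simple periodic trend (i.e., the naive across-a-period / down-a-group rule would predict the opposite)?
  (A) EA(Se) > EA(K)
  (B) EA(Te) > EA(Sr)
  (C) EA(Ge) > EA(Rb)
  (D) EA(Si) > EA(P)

(D)

The general trend: electron affinity increases across a period and decreases down a group.
(A) Se (period 4, group 16) vs K (period 4, group 1): the stated order agrees with the simple trend.
(B) Te (period 5, group 16) vs Sr (period 5, group 2): the stated order agrees with the simple trend.
(C) Ge (period 4, group 14) vs Rb (period 5, group 1): the stated order agrees with the simple trend.
(D) Si (period 3, group 14) vs P (period 3, group 15): the stated order contradicts the simple trend.
The exception is (D): adding an electron to P's half-filled 3p³ is unfavourable, so Si (3p²) has the more exothermic EA.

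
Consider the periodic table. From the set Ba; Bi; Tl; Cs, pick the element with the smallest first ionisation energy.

Cs

Cs is in period 6, group 1; Ba is in period 6, group 2; Tl is in period 6, group 13; Bi is in period 6, group 15.
Across a period the outer electron is held more tightly (higher IE₁); down a group it sits in a higher shell, more shielded, and comes off more easily.
All lie in period 6, so first ionization energy increases left to right.
The smallest first ionisation energy among these belongs to Cs.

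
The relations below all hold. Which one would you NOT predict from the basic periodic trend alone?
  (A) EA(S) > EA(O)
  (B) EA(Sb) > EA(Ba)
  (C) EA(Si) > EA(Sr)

(A)

The general trend: electron affinity increases across a period and decreases down a group.
(A) S (period 3, group 16) vs O (period 2, group 16): the stated order contradicts the simple trend.
(B) Sb (period 5, group 15) vs Ba (period 6, group 2): the stated order agrees with the simple trend.
(C) Si (period 3, group 14) vs Sr (period 5, group 2): the stated order agrees with the simple trend.
The exception is (A): the compact 2p subshell of O repels the added electron more than S's larger 3p does.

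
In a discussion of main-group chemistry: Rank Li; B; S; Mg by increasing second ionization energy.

Consider each +1 ion: Li⁺ is the bare [He] core; B⁺ still has 2 valence electrons; S⁺ still has 5 valence electrons; Mg⁺ still has 1 valence electron.
Core electrons are held far more tightly than valence electrons, so Li tops the IE_2 order.
Valence configurations: B⁺ [He]2s², S⁺ [Ne]3s²3p³, Mg⁺ [Ne]3s¹.
Approximate IE_2 values (kJ/mol): Li 7298, B 2427, S 2252, Mg 1451.
So the second ionization energies run Mg < S < B < Li.

Mg < S < B < Li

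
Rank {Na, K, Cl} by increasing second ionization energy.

The second ionization energy removes an electron from the +1 ion. For each element: Na⁺ is the bare [Ne] core; K⁺ is the bare [Ar] core; Cl⁺ still has 6 valence electrons.
Pulling an electron out of a noble-gas core costs far more than removing a remaining valence electron, so K and Na sit at the high end of IE_2.
The numbers (kJ/mol): Na 4562, K 3052, Cl 2298.
So the second ionization energies run Cl < K < Na.

Cl < K < Na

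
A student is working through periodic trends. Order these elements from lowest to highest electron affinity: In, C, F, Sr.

Sr < In < C < F

C is in period 2, group 14; F is in period 2, group 17; Sr is in period 5, group 2; In is in period 5, group 13.
Atoms with high Z_eff and room in the valence shell (especially the halogens) have the most exothermic electron affinities.
These span different periods and groups, so the two trends combine.
In > Sr: In lies to the right of Sr in period 5, so the across-period effect alone puts In higher.
C > In: both effects reinforce here, so C is clearly the higher of the two.
F > C: both are in period 2; the period trend gives F the larger value.
Tabulated electron affinity (kJ/mol): C 122, F 328, Sr 5, In 29.
So from lowest to highest: Sr < In < C < F.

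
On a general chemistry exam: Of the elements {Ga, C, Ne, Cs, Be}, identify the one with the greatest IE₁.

Ne

Be is in period 2, group 2; C is in period 2, group 14; Ne is in period 2, group 18; Ga is in period 4, group 13; Cs is in period 6, group 1.
Removing the outermost electron gets harder across a period and easier down a group.
Here both period and group differ, so the two effects have to be weighed against each other.
Ga > Cs: relative to Cs, both the across-period and down-group shifts push Ga's first ionization energy up.
Be > Ga: the two effects oppose for this pair; the down-group effect wins (900 vs 579 kJ/mol).
C > Be: both are in period 2; the period trend gives C the larger value.
Ne > C: Ne lies to the right of C in period 2, so the across-period effect alone puts Ne higher.
Tabulated first ionization energy (kJ/mol): Be 900, C 1086, Ne 2081, Ga 579, Cs 376.
The greatest IE₁ among these belongs to Ne.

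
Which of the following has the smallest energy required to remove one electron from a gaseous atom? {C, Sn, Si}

C is in period 2, group 14; Si is in period 3, group 14; Sn is in period 5, group 14.
First ionization energy rises across a period (greater Z_eff holds electrons more tightly) and falls down a group (valence electrons are farther from the nucleus).
All are in group 14, so first ionization energy increases up the group.
The smallest energy required to remove one electron from a gaseous atom among these belongs to Sn.

Sn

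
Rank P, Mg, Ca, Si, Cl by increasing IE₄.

Si < P < Cl < Ca < Mg

Consider each +3 ion: P³⁺ still has 2 valence electrons; Mg³⁺ is already 1 electron into the core; Ca³⁺ is already 1 electron into the core; Si³⁺ still has 1 valence electron; Cl³⁺ still has 4 valence electrons.
Pulling an electron out of a noble-gas core costs far more than removing a remaining valence electron, so Ca and Mg sit at the high end of IE_4.
Valence configurations: P³⁺ [Ne]3s², Si³⁺ [Ne]3s¹, Cl³⁺ [Ne]3s²3p².
Approximate IE_4 values (kJ/mol): P 4964, Mg 10543, Ca 6491, Si 4356, Cl 5159.
Hence IE_4: Si < P < Cl < Ca < Mg.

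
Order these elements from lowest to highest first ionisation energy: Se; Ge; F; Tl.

Tl < Ge < Se < F

F is in period 2, group 17; Ge is in period 4, group 14; Se is in period 4, group 16; Tl is in period 6, group 13.
Removing the outermost electron gets harder across a period and easier down a group.
Neither a single period nor a single group — weigh both effects.
Ge > Tl: both effects reinforce here, so Ge is clearly the higher of the two.
Se > Ge: both are in period 4; the period trend gives Se the larger value.
F > Se: both effects reinforce here, so F is clearly the higher of the two.
Approximate values (kJ/mol): F 1681, Ge 762, Se 941, Tl 589.
So from lowest to highest: Tl < Ge < Se < F.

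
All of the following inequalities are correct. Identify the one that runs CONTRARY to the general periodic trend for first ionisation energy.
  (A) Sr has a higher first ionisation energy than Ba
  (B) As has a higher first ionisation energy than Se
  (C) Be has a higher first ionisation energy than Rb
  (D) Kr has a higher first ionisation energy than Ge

The general trend: first ionisation energy increases across a period and decreases down a group.
(A) Sr (period 5, group 2) vs Ba (period 6, group 2): the stated order agrees with the simple trend.
(B) As (period 4, group 15) vs Se (period 4, group 16): the stated order contradicts the simple trend.
(C) Be (period 2, group 2) vs Rb (period 5, group 1): the stated order agrees with the simple trend.
(D) Kr (period 4, group 18) vs Ge (period 4, group 14): the stated order agrees with the simple trend.
The exception is (B): Se (4p⁴) ionizes more easily than half-filled As (4p³).

(B)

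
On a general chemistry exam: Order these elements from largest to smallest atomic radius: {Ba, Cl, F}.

Ba, Cl, F

F is in period 2, group 17; Cl is in period 3, group 17; Ba is in period 6, group 2.
Across a period the added protons contract the valence shell; down a group each new principal shell makes the atom larger.
These span different periods and groups, so the two trends combine.
Cl > F: they share group 17; the group trend gives Cl the larger value.
Ba > Cl: relative to Cl, both the across-period and down-group shifts push Ba's atomic radius up.
Tabulated atomic radius (pm): F 64, Cl 99, Ba 196.
So from largest to smallest: Ba > Cl > F.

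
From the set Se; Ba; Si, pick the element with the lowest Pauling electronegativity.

Si is in period 3, group 14; Se is in period 4, group 16; Ba is in period 6, group 2.
Electronegativity increases across a period and decreases down a group, tracking effective nuclear charge and atomic size.
These span different periods and groups, so the two trends combine.
Si > Ba: relative to Ba, both the across-period and down-group shifts push Si's electronegativity up.
Se > Si: the two effects oppose for this pair; the across-period effect wins (2.55 vs 1.90).
For reference (Pauling): Si 1.90, Se 2.55, Ba 0.89.
The lowest Pauling electronegativity among these belongs to Ba.

Ba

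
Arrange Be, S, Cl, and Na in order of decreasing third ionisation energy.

Be > Na > Cl > S

IE_3 is the cost of taking one more electron from the +2 cation: Be²⁺ is the bare [He] core; S²⁺ still has 4 valence electrons; Cl²⁺ still has 5 valence electrons; Na²⁺ is already 1 electron into the core.
Pulling an electron out of a noble-gas core costs far more than removing a remaining valence electron, so Na and Be sit at the high end of IE_3.
Valence configurations: S²⁺ [Ne]3s²3p², Cl²⁺ [Ne]3s²3p³.
The numbers (kJ/mol): Be 14849, S 3357, Cl 3822, Na 6910.
Hence IE_3: S < Cl < Na < Be.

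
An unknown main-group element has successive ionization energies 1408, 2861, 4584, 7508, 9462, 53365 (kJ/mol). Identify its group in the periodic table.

Group 15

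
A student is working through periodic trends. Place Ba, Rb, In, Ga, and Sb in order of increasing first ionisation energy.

Ga is in period 4, group 13; Rb is in period 5, group 1; In is in period 5, group 13; Sb is in period 5, group 15; Ba is in period 6, group 2.
Removing the outermost electron gets harder across a period and easier down a group.
Neither a single period nor a single group — weigh both effects.
Ba > Rb: the two effects oppose for this pair; the across-period effect wins (503 vs 403 kJ/mol).
In > Ba: relative to Ba, both the across-period and down-group shifts push In's first ionization energy up.
Ga > In: Ga sits above In in group 13, so the down-group effect alone puts Ga higher.
Sb > Ga: the two effects oppose for this pair; the across-period effect wins (831 vs 579 kJ/mol).
Approximate values (kJ/mol): Ga 579, Rb 403, In 558, Sb 831, Ba 503.
So from lowest to highest: Rb < Ba < In < Ga < Sb.

Rb < Ba < In < Ga < Sb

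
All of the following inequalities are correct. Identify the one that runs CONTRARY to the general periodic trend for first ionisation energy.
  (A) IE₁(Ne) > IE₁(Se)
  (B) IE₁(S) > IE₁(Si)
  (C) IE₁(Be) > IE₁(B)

The general trend: first ionisation energy increases across a period and decreases down a group.
(A) Ne (period 2, group 18) vs Se (period 4, group 16): the stated order agrees with the simple trend.
(B) S (period 3, group 16) vs Si (period 3, group 14): the stated order agrees with the simple trend.
(C) Be (period 2, group 2) vs B (period 2, group 13): the stated order contradicts the simple trend.
The exception is (C): removing B's lone 2p electron is easier than breaking Be's filled 2s².

(C)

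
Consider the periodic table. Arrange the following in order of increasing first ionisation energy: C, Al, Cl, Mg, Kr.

Al, Mg, C, Cl, Kr

C is in period 2, group 14; Mg is in period 3, group 2; Al is in period 3, group 13; Cl is in period 3, group 17; Kr is in period 4, group 18.
Removing the outermost electron gets harder across a period and easier down a group.
These span different periods and groups, so the two trends combine.
Mg > Al: this pair runs against the simple trend — see the exception note.
C > Mg: both effects reinforce here, so C is clearly the higher of the two.
Cl > C: period and group pull opposite ways; the across-period shift dominates (1251 vs 1086 kJ/mol).
Kr > Cl: period and group pull opposite ways; the across-period shift dominates (1351 vs 1251 kJ/mol).
Note the exception: Mg has a higher first ionization energy than Al, contrary to the simple trend — Al's single 3p electron is easier to remove than one from Mg's filled 3s².
Approximate values (kJ/mol): C 1086, Mg 738, Al 578, Cl 1251, Kr 1351.
So from lowest to highest: Al < Mg < C < Cl < Kr.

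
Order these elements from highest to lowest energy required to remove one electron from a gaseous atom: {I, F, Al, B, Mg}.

F > I > B > Mg > Al

B is in period 2, group 13; F is in period 2, group 17; Mg is in period 3, group 2; Al is in period 3, group 13; I is in period 5, group 17.
Removing the outermost electron gets harder across a period and easier down a group.
Here both period and group differ, so the two effects have to be weighed against each other.
Mg > Al: this pair runs against the simple trend — see the exception note.
B > Mg: relative to Mg, both the across-period and down-group shifts push B's first ionization energy up.
I > B: the two effects oppose for this pair; the across-period effect wins (1008 vs 801 kJ/mol).
F > I: they share group 17; the group trend gives F the larger value.
Note the exception: Mg has a higher first ionization energy than Al, contrary to the simple trend — Al's single 3p electron is easier to remove than one from Mg's filled 3s².
Approximate values (kJ/mol): B 801, F 1681, Mg 738, Al 578, I 1008.
So from highest to lowest: F > I > B > Mg > Al.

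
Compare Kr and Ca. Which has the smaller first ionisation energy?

First ionization energy rises across a period (greater Z_eff holds electrons more tightly) and falls down a group (valence electrons are farther from the nucleus).
All lie in period 4, so first ionization energy increases left to right.
So Ca has the smaller first ionisation energy (Ca < Kr).

Ca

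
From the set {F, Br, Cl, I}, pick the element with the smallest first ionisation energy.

I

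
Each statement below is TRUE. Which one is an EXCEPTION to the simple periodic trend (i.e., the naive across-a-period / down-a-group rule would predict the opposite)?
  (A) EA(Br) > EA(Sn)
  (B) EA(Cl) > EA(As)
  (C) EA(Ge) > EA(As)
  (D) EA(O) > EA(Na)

The general trend: electron affinity increases across a period and decreases down a group.
(A) Br (period 4, group 17) vs Sn (period 5, group 14): the stated order agrees with the simple trend.
(B) Cl (period 3, group 17) vs As (period 4, group 15): the stated order agrees with the simple trend.
(C) Ge (period 4, group 14) vs As (period 4, group 15): the stated order contradicts the simple trend.
(D) O (period 2, group 16) vs Na (period 3, group 1): the stated order agrees with the simple trend.
The exception is (C): adding an electron to As's half-filled 4p³ is unfavourable, so Ge (4p²) has the more exothermic EA.

(C)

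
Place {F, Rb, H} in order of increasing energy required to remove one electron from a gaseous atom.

Rb, H, F

H is in period 1, group 1; F is in period 2, group 17; Rb is in period 5, group 1.
Across a period the outer electron is held more tightly (higher IE₁); down a group it sits in a higher shell, more shielded, and comes off more easily.
These span different periods and groups, so the two trends combine.
H > Rb: H sits above Rb in group 1, so the down-group effect alone puts H higher.
F > H: period and group pull opposite ways; the across-period shift dominates (1681 vs 1312 kJ/mol).
Approximate values (kJ/mol): H 1312, F 1681, Rb 403.
So from lowest to highest: Rb < H < F.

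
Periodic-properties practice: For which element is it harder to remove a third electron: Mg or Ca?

Mg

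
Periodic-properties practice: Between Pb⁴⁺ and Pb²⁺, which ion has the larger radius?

Both ions have Z = 82 protons, but Pb⁴⁺ has lost more electrons, so its remaining electrons feel a larger effective nuclear charge per electron and are pulled in more tightly.
Higher positive charge → smaller ion, so Pb²⁺ > Pb⁴⁺.

Pb²⁺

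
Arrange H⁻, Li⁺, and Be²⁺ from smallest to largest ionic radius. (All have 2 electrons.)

All of these have 2 electrons, so size is governed by nuclear charge alone: the more protons, the stronger the pull on the same electron cloud, and the smaller the ion.
Nuclear charges: Be²⁺ (Z=4), Li⁺ (Z=3), H⁻ (Z=1).
Smallest to largest: Be²⁺ < Li⁺ < H⁻.

Be²⁺, Li⁺, H⁻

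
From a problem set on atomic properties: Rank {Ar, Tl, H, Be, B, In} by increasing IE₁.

In, Tl, B, Be, H, Ar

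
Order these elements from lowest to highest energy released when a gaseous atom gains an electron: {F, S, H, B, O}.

H is in period 1, group 1; B is in period 2, group 13; O is in period 2, group 16; F is in period 2, group 17; S is in period 3, group 16.
Electron affinity generally becomes more exothermic across a period toward the halogens and less exothermic down a group.
These span different periods and groups, so the two trends combine.
H > B: the two effects oppose for this pair; the down-group effect wins (73 vs 27 kJ/mol).
O > H: period and group pull opposite ways; the across-period shift dominates (141 vs 73 kJ/mol).
S > O: this pair runs against the simple trend — see the exception note.
F > S: relative to S, both the across-period and down-group shifts push F's electron affinity up.
Note the exception: S has a higher electron affinity than O, contrary to the simple trend — the compact 2p subshell of O repels the added electron more than S's larger 3p does.
For reference (kJ/mol): H 73, B 27, O 141, F 328, S 200.
So from lowest to highest: B < H < O < S < F.

B, H, O, S, F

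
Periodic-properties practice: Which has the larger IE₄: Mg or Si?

Mg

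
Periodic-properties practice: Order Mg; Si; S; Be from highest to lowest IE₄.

Consider each +3 ion: Mg³⁺ is already 1 electron into the core; Si³⁺ still has 1 valence electron; S³⁺ still has 3 valence electrons; Be³⁺ is already 1 electron into the core.
Pulling an electron out of a noble-gas core costs far more than removing a remaining valence electron, so Mg and Be sit at the high end of IE_4.
Valence configurations: Si³⁺ [Ne]3s¹, S³⁺ [Ne]3s²3p¹.
Approximate IE_4 values (kJ/mol): Mg 10543, Si 4356, S 4556, Be 21007.
Putting it together, IE_4: Si < S < Mg < Be.

Be > Mg > S > Si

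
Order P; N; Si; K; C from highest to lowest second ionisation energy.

K, N, C, P, Si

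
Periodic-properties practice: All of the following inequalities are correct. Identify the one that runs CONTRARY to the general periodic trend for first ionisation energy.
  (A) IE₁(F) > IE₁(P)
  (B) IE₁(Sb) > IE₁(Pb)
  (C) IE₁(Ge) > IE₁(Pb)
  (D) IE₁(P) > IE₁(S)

(D)

The general trend: first ionisation energy increases across a period and decreases down a group.
(A) F (period 2, group 17) vs P (period 3, group 15): the stated order agrees with the simple trend.
(B) Sb (period 5, group 15) vs Pb (period 6, group 14): the stated order agrees with the simple trend.
(C) Ge (period 4, group 14) vs Pb (period 6, group 14): the stated order agrees with the simple trend.
(D) P (period 3, group 15) vs S (period 3, group 16): the stated order contradicts the simple trend.
The exception is (D): S (3p⁴) ionizes more easily than half-filled P (3p³) because the paired 3p electron in S is pushed out by e⁻–e⁻ repulsion.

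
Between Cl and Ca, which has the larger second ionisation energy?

Cl

Consider each +1 ion: Cl⁺ still has 6 valence electrons; Ca⁺ still has 1 valence electron.
All are still removing valence electrons, so compare the +1 ions as you would atoms: IE_2 generally rises across a period (higher Z_eff) and falls down a group (larger shell), subject to the usual subshell exceptions.
Valence configurations: Cl⁺ [Ne]3s²3p⁴, Ca⁺ [Ar]4s¹.
The numbers (kJ/mol): Cl 2298, Ca 1145.
Hence IE_2: Ca < Cl.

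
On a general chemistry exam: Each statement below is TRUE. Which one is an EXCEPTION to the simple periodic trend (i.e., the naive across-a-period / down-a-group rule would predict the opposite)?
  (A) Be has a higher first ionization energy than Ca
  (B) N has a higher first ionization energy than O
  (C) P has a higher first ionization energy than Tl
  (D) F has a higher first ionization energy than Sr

The general trend: first ionization energy increases across a period and decreases down a group.
(A) Be (period 2, group 2) vs Ca (period 4, group 2): the stated order agrees with the simple trend.
(B) N (period 2, group 15) vs O (period 2, group 16): the stated order contradicts the simple trend.
(C) P (period 3, group 15) vs Tl (period 6, group 13): the stated order agrees with the simple trend.
(D) F (period 2, group 17) vs Sr (period 5, group 2): the stated order agrees with the simple trend.
The exception is (B): pairing an electron in O's 2p⁴ costs repulsion energy, so O ionizes more easily than half-filled N (2p³).

(B)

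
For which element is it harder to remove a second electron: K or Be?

The second ionization energy removes an electron from the +1 ion. For each element: K⁺ is the bare [Ar] core; Be⁺ still has 1 valence electron.
Core electrons are held far more tightly than valence electrons, so K tops the IE_2 order.
Tabulated IE_2 (kJ/mol): K 3052, Be 1757.
Hence IE_2: Be < K.

K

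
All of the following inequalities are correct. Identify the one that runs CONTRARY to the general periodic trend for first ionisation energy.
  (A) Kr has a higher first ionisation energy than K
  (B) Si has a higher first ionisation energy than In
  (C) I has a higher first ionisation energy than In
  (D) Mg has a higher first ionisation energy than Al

(D)

The general trend: first ionisation energy increases across a period and decreases down a group.
(A) Kr (period 4, group 18) vs K (period 4, group 1): the stated order agrees with the simple trend.
(B) Si (period 3, group 14) vs In (period 5, group 13): the stated order agrees with the simple trend.
(C) I (period 5, group 17) vs In (period 5, group 13): the stated order agrees with the simple trend.
(D) Mg (period 3, group 2) vs Al (period 3, group 13): the stated order contradicts the simple trend.
The exception is (D): Al's single 3p electron is easier to remove than one from Mg's filled 3s².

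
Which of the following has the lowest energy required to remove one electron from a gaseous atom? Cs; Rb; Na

Na is in period 3, group 1; Rb is in period 5, group 1; Cs is in period 6, group 1.
IE₁ increases left→right with effective nuclear charge and decreases top→bottom as the valence shell moves farther out.
All are in group 1, so first ionization energy increases up the group.
The lowest energy required to remove one electron from a gaseous atom among these belongs to Cs.

Cs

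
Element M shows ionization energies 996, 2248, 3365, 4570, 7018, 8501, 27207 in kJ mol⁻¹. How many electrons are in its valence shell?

Look for the largest jump between consecutive ionization energies: IE7/IE6 ≈ 3.2, far larger than any earlier ratio.
That jump marks the point where a core electron is being removed. So the atom has 6 valence electrons.

6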